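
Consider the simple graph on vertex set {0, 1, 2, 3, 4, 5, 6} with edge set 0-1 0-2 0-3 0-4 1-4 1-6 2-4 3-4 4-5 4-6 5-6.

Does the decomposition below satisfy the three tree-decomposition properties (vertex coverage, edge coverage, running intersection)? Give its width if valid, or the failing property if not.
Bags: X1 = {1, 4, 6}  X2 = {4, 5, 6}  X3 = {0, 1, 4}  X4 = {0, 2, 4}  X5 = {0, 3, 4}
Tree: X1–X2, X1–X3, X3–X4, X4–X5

Checking the three conditions: (i) the bags cover all of {0, 1, 2, 3, 4, 5, 6}; (ii) for each edge, some bag contains both endpoints; (iii) the bags containing any fixed vertex form a subtree. All hold, so the decomposition is valid with width 3 − 1 = 2.

Yes; width 2.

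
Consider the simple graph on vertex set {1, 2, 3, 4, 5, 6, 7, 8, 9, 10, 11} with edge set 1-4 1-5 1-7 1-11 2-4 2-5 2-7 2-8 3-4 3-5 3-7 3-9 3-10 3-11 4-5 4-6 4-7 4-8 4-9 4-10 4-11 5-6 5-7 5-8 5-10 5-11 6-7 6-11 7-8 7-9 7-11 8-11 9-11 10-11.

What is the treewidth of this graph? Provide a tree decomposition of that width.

The largest bag has 5 vertices, giving width 4; this decomposition certifies tw(G) ≤ 4. For the lower bound, the 5 vertices {3, 4, 7, 9, 11} are pairwise adjacent, and any tree decomposition puts a clique entirely inside one bag — forcing width ≥ 4. Hence tw(G) = 4 exactly.

Treewidth 4.
Bags: B1 = {2, 4, 5, 7, 8}  B2 = {4, 5, 7, 8, 11}  B3 = {3, 4, 5, 7, 11}  B4 = {3, 4, 7, 9, 11}  B5 = {1, 4, 5, 7, 11}  B6 = {4, 5, 6, 7, 11}  B7 = {3, 4, 5, 10, 11}
Tree: B1–B2, B2–B3, B3–B4, B2–B5, B2–B6, B3–B7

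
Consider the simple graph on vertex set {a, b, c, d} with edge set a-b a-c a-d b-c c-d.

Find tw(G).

2

A width-2 tree decomposition is:
Bags: B1 = {a, b, c}  B2 = {a, c, d}
Tree: B1–B2
The largest bag has 3 vertices, giving width 2; this decomposition certifies tw(G) ≤ 2. For the lower bound, the 3 vertices {a, c, d} are pairwise adjacent, and any tree decomposition puts a clique entirely inside one bag — forcing width ≥ 2. Combining the bounds, tw(G) = 2.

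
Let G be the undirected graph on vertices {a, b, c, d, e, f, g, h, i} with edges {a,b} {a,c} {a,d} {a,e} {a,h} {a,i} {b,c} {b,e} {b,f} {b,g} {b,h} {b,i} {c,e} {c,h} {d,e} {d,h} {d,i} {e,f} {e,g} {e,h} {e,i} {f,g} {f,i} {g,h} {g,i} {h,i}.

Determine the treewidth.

4

A width-4 tree decomposition is:
Bags: B1 = {b, e, g, h, i}  B2 = {b, e, f, g, i}  B3 = {a, b, e, h, i}  B4 = {a, b, c, e, h}  B5 = {a, d, e, h, i}
Tree: B1–B2, B1–B3, B3–B4, B3–B5
The largest bag has 5 vertices, giving width 4; this decomposition certifies tw(G) ≤ 4. Conversely, {a, d, e, h, i} is a clique of size 5, and the vertices of any clique must share a bag in every tree decomposition; so some bag has ≥ 5 vertices and tw(G) ≥ 4. Combining the bounds, tw(G) = 4.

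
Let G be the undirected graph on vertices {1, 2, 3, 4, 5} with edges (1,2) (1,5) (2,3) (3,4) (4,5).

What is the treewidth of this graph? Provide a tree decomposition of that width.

The largest bag has 3 vertices, giving width 2; this decomposition certifies tw(G) ≤ 2. For the lower bound, G contains the cycle 3–2–1–5–4–3, so G is not a forest; only forests have treewidth ≤ 1, hence tw(G) ≥ 2. Therefore the treewidth is 2.

Treewidth 2.
One such decomposition:
Bags: B1 = {1, 2, 3}  B2 = {1, 3, 5}  B3 = {3, 4, 5}
Tree: B1–B2, B2–B3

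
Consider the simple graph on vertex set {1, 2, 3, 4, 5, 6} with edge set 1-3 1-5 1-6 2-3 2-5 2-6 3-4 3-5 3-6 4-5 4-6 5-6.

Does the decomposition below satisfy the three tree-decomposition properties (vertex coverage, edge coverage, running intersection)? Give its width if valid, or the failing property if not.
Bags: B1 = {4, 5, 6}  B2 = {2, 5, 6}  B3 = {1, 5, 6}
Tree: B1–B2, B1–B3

A tree decomposition must satisfy three properties: every vertex lies in some bag; for every edge, both endpoints lie together in some bag; and for every vertex, the bags containing it form a connected subtree. Here vertex 3 appears in no bag, so the decomposition is invalid.

No — vertex 3 appears in no bag.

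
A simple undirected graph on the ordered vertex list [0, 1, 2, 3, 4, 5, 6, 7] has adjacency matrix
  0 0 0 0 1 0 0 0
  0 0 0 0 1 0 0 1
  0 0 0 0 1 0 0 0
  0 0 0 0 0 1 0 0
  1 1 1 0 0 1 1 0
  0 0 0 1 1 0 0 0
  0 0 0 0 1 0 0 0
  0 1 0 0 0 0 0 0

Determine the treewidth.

A width-1 tree decomposition is:
Bags: B1 = {4, 5}  B2 = {0, 4}  B3 = {1, 4}  B4 = {4, 6}  B5 = {1, 7}  B6 = {3, 5}  B7 = {2, 4}
Tree: B1–B2, B1–B3, B3–B4, B3–B5, B1–B6, B1–B7
Every bag has size at most 2, so the width is 2 − 1 = 1 and tw(G) ≤ 1. Any graph with an edge has treewidth ≥ 1, and G has the edge 5–4. Combining the bounds, tw(G) = 1.

1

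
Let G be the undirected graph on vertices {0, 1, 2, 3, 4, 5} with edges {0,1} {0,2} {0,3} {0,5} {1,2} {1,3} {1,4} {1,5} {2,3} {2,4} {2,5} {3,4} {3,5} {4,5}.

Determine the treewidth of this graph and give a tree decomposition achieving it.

Every bag has size at most 5, so the width is 5 − 1 = 4 and tw(G) ≤ 4. On the other hand G contains the 5-clique {0, 1, 2, 3, 5}. A clique must lie in a single bag of any decomposition, so no decomposition can have width below 4. Therefore the treewidth is 4.

Treewidth 4.
One optimal decomposition is:
Bags: B1 = {1, 2, 3, 4, 5}  B2 = {0, 1, 2, 3, 5}
Tree: B1–B2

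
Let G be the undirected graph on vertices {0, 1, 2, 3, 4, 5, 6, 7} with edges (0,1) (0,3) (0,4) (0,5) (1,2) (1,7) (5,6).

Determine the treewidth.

A width-1 tree decomposition is:
Bags: B1 = {0, 1}  B2 = {1, 2}  B3 = {0, 5}  B4 = {5, 6}  B5 = {1, 7}  B6 = {0, 4}  B7 = {0, 3}
Tree: B1–B2, B1–B3, B3–B4, B1–B5, B1–B6, B3–B7
The largest bag has 2 vertices, giving width 1; this decomposition certifies tw(G) ≤ 1. Since G has at least one edge (e.g. 1–0), it is not an edgeless graph, so tw(G) ≥ 1. The upper and lower bounds meet at 1, so that is the treewidth.

1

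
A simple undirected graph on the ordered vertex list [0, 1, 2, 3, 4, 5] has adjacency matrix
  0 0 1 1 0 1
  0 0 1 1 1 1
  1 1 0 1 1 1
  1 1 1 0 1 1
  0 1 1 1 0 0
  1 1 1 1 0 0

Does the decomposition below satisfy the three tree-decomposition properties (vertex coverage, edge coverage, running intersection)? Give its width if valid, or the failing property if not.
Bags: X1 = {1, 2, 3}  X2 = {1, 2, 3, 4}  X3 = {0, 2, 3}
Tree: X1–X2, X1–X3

A tree decomposition must satisfy three properties: every vertex lies in some bag; for every edge, both endpoints lie together in some bag; and for every vertex, the bags containing it form a connected subtree. Here vertex 5 appears in no bag, so the decomposition is invalid.

No — vertex 5 appears in no bag.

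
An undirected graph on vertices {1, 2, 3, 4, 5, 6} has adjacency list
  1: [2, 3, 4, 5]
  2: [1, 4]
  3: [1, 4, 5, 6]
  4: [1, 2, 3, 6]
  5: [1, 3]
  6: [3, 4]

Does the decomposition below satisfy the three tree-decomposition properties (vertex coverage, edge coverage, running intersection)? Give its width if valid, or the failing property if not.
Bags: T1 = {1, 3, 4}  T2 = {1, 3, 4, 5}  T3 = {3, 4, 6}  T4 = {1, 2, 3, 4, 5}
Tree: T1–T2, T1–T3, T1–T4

No — bags containing vertex 5 are not connected in the tree.

A tree decomposition must satisfy three properties: every vertex lies in some bag; for every edge, both endpoints lie together in some bag; and for every vertex, the bags containing it form a connected subtree. Here bags containing vertex 5 are not connected in the tree, so the decomposition is invalid.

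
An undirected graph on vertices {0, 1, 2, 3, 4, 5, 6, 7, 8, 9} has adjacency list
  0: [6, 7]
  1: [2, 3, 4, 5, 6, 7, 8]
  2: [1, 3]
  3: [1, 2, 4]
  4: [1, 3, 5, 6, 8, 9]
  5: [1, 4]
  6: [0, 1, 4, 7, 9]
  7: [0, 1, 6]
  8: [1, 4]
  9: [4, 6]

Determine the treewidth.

A width-2 tree decomposition is:
Bags: B1 = {1, 4, 5}  B2 = {1, 3, 4}  B3 = {1, 4, 6}  B4 = {1, 6, 7}  B5 = {1, 4, 8}  B6 = {4, 6, 9}  B7 = {0, 6, 7}  B8 = {1, 2, 3}
Tree: B1–B2, B2–B3, B3–B4, B3–B5, B3–B6, B4–B7, B2–B8
The largest bag has 3 vertices, giving width 2; this decomposition certifies tw(G) ≤ 2. For the lower bound, the 3 vertices {0, 6, 7} are pairwise adjacent, and any tree decomposition puts a clique entirely inside one bag — forcing width ≥ 2. The upper and lower bounds meet at 2, so that is the treewidth.

2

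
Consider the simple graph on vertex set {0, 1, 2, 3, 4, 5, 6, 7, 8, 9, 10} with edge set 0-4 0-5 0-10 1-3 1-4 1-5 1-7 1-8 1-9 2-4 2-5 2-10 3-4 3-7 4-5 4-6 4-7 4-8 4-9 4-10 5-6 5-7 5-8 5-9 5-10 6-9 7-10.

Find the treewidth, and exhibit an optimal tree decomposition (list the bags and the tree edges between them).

Treewidth 3.
One such decomposition:
Bags: B1 = {1, 4, 5, 8}  B2 = {1, 4, 5, 9}  B3 = {1, 4, 5, 7}  B4 = {4, 5, 7, 10}  B5 = {0, 4, 5, 10}  B6 = {1, 3, 4, 7}  B7 = {2, 4, 5, 10}  B8 = {4, 5, 6, 9}
Tree: B1–B2, B2–B3, B3–B4, B4–B5, B3–B6, B4–B7, B2–B8

Every bag has size at most 4, so the width is 4 − 1 = 3 and tw(G) ≤ 3. Conversely, {1, 3, 4, 7} is a clique of size 4, and the vertices of any clique must share a bag in every tree decomposition; so some bag has ≥ 4 vertices and tw(G) ≥ 3. Combining the bounds, tw(G) = 3.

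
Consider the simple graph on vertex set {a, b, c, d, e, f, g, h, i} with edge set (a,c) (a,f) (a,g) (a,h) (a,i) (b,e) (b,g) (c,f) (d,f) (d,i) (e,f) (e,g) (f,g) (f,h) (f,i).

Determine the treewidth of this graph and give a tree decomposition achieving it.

The largest bag has 3 vertices, giving width 2; this decomposition certifies tw(G) ≤ 2. Conversely, {d, f, i} is a clique of size 3, and the vertices of any clique must share a bag in every tree decomposition; so some bag has ≥ 3 vertices and tw(G) ≥ 2. Combining the bounds, tw(G) = 2.

Treewidth 2.
One such decomposition:
Bags: B1 = {a, f, g}  B2 = {e, f, g}  B3 = {a, c, f}  B4 = {b, e, g}  B5 = {a, f, h}  B6 = {a, f, i}  B7 = {d, f, i}
Tree: B1–B2, B1–B3, B2–B4, B1–B5, B1–B6, B6–B7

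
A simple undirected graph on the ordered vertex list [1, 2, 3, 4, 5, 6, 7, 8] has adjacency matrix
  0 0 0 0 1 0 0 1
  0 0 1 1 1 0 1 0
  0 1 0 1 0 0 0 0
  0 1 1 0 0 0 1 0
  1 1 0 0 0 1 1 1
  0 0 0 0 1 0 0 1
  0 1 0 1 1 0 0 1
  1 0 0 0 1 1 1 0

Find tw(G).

A width-2 tree decomposition is:
Bags: B1 = {5, 7, 8}  B2 = {5, 6, 8}  B3 = {2, 5, 7}  B4 = {2, 4, 7}  B5 = {1, 5, 8}  B6 = {2, 3, 4}
Tree: B1–B2, B1–B3, B3–B4, B1–B5, B4–B6
Every bag has size at most 3, so the width is 3 − 1 = 2 and tw(G) ≤ 2. For the lower bound, the 3 vertices {2, 3, 4} are pairwise adjacent, and any tree decomposition puts a clique entirely inside one bag — forcing width ≥ 2. The upper and lower bounds meet at 2, so that is the treewidth.

2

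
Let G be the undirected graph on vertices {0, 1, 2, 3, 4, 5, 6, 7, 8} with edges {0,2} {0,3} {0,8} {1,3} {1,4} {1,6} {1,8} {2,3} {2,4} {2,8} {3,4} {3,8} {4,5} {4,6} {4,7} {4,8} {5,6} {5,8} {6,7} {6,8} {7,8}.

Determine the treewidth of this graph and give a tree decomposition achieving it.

Treewidth 3.
Bags: B1 = {1, 4, 6, 8}  B2 = {1, 3, 4, 8}  B3 = {2, 3, 4, 8}  B4 = {0, 2, 3, 8}  B5 = {4, 5, 6, 8}  B6 = {4, 6, 7, 8}
Tree: B1–B2, B2–B3, B3–B4, B1–B5, B5–B6

Each bag holds 4 vertices, so the decomposition has width 3, which upper-bounds the treewidth. On the other hand G contains the 4-clique {0, 2, 3, 8}. A clique must lie in a single bag of any decomposition, so no decomposition can have width below 3. Hence tw(G) = 3 exactly.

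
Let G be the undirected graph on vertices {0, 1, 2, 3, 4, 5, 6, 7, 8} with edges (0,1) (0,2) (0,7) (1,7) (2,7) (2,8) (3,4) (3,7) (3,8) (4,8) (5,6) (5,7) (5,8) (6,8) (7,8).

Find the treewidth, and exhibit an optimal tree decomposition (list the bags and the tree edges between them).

Treewidth 2.
One such decomposition:
Bags: B1 = {5, 7, 8}  B2 = {3, 7, 8}  B3 = {3, 4, 8}  B4 = {2, 7, 8}  B5 = {0, 2, 7}  B6 = {5, 6, 8}  B7 = {0, 1, 7}
Tree: B1–B2, B2–B3, B2–B4, B4–B5, B1–B6, B5–B7

Each bag holds 3 vertices, so the decomposition has width 2, which upper-bounds the treewidth. For the lower bound, the 3 vertices {3, 4, 8} are pairwise adjacent, and any tree decomposition puts a clique entirely inside one bag — forcing width ≥ 2. Combining the bounds, tw(G) = 2.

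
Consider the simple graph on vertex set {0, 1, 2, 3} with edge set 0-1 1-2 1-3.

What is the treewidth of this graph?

1

A width-1 tree decomposition is:
Bags: B1 = {1, 3}  B2 = {1, 2}  B3 = {0, 1}
Tree: B1–B2, B1–B3
The largest bag has 2 vertices, giving width 1; this decomposition certifies tw(G) ≤ 1. Any graph with an edge has treewidth ≥ 1, and G has the edge 3–1. Combining the bounds, tw(G) = 1.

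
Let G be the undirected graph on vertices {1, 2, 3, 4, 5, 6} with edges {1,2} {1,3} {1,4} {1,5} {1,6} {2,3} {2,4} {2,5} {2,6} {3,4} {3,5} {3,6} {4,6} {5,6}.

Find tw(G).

A width-4 tree decomposition is:
Bags: B1 = {1, 2, 3, 5, 6}  B2 = {1, 2, 3, 4, 6}
Tree: B1–B2
The largest bag has 5 vertices, giving width 4; this decomposition certifies tw(G) ≤ 4. On the other hand G contains the 5-clique {1, 2, 3, 4, 6}. A clique must lie in a single bag of any decomposition, so no decomposition can have width below 4. Combining the bounds, tw(G) = 4.

4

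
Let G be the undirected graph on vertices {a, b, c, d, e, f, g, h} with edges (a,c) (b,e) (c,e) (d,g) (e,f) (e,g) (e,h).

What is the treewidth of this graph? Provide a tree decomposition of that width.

The largest bag has 2 vertices, giving width 1; this decomposition certifies tw(G) ≤ 1. G has an edge, so its treewidth is at least 1. Therefore the treewidth is 1.

Treewidth 1.
One such decomposition:
Bags: B1 = {c, e}  B2 = {e, h}  B3 = {e, g}  B4 = {e, f}  B5 = {d, g}  B6 = {a, c}  B7 = {b, e}
Tree: B1–B2, B1–B3, B1–B4, B3–B5, B1–B6, B2–B7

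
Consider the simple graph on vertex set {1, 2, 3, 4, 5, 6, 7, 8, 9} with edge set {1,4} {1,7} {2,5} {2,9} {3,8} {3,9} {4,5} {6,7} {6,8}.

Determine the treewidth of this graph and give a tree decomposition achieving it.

Every bag has size at most 3, so the width is 3 − 1 = 2 and tw(G) ≤ 2. Since 3–8–6–7–1–4–5–2–9–3 is a cycle in G, G is not acyclic. Forests are exactly the graphs of treewidth ≤ 1, so tw(G) ≥ 2. Therefore the treewidth is 2.

Treewidth 2.
One optimal decomposition is:
Bags: B1 = {3, 6, 8}  B2 = {3, 6, 7}  B3 = {1, 3, 7}  B4 = {1, 3, 4}  B5 = {3, 4, 5}  B6 = {2, 3, 5}  B7 = {2, 3, 9}
Tree: B1–B2, B2–B3, B3–B4, B4–B5, B5–B6, B6–B7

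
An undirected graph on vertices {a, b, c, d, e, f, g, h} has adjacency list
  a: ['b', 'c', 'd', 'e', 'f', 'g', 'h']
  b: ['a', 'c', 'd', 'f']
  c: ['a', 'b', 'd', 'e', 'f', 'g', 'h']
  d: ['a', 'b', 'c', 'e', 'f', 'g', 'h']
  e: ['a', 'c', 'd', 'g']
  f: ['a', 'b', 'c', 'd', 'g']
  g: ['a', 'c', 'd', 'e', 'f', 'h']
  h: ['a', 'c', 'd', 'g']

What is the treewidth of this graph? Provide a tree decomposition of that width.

Each bag holds 5 vertices, so the decomposition has width 4, which upper-bounds the treewidth. Conversely, {a, c, d, e, g} is a clique of size 5, and the vertices of any clique must share a bag in every tree decomposition; so some bag has ≥ 5 vertices and tw(G) ≥ 4. Combining the bounds, tw(G) = 4.

Treewidth 4.
One optimal decomposition is:
Bags: B1 = {a, c, d, e, g}  B2 = {a, c, d, f, g}  B3 = {a, b, c, d, f}  B4 = {a, c, d, g, h}
Tree: B1–B2, B2–B3, B2–B4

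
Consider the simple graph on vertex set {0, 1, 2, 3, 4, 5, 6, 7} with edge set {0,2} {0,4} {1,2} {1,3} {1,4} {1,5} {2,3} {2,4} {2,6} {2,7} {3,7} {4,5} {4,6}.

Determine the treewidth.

A width-2 tree decomposition is:
Bags: B1 = {1, 4, 5}  B2 = {1, 2, 4}  B3 = {1, 2, 3}  B4 = {2, 3, 7}  B5 = {0, 2, 4}  B6 = {2, 4, 6}
Tree: B1–B2, B2–B3, B3–B4, B2–B5, B2–B6
Every bag has size at most 3, so the width is 3 − 1 = 2 and tw(G) ≤ 2. For the lower bound, the 3 vertices {1, 2, 3} are pairwise adjacent, and any tree decomposition puts a clique entirely inside one bag — forcing width ≥ 2. Therefore the treewidth is 2.

2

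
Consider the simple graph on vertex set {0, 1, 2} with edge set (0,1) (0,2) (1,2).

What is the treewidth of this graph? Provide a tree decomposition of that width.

Treewidth 2.
One optimal decomposition is:
Bags: B1 = {0, 1, 2}
Tree: (single bag)

With just one bag of size 3, the width is 3 − 1 = 2, so tw(G) ≤ 2. For the lower bound, the 3 vertices {0, 1, 2} are pairwise adjacent, and any tree decomposition puts a clique entirely inside one bag — forcing width ≥ 2. The upper and lower bounds meet at 2, so that is the treewidth.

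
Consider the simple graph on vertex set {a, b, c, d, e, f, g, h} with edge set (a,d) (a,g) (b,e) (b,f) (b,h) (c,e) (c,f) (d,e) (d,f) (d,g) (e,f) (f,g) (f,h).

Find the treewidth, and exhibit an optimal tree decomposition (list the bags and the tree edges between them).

Treewidth 2.
Bags: B1 = {d, f, g}  B2 = {d, e, f}  B3 = {a, d, g}  B4 = {c, e, f}  B5 = {b, e, f}  B6 = {b, f, h}
Tree: B1–B2, B1–B3, B2–B4, B4–B5, B5–B6

The largest bag has 3 vertices, giving width 2; this decomposition certifies tw(G) ≤ 2. For the lower bound, the 3 vertices {a, d, g} are pairwise adjacent, and any tree decomposition puts a clique entirely inside one bag — forcing width ≥ 2. Therefore the treewidth is 2.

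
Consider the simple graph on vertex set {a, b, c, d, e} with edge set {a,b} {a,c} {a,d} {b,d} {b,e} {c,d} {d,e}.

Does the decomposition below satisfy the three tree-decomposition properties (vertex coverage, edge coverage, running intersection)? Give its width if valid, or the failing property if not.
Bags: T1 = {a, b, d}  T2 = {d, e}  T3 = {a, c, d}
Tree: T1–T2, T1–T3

No — edge (b,e) lies in no bag.

A tree decomposition must satisfy three properties: every vertex lies in some bag; for every edge, both endpoints lie together in some bag; and for every vertex, the bags containing it form a connected subtree. Here edge (b,e) lies in no bag, so the decomposition is invalid.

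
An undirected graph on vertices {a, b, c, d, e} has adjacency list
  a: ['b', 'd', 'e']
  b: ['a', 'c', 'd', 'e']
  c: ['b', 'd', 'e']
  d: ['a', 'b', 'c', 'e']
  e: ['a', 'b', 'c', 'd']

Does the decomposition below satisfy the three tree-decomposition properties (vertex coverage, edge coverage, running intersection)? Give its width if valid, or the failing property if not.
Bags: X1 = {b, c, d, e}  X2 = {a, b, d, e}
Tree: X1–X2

Yes; width 3.

Vertex coverage: the bags together contain {a, b, c, d, e}, the full vertex set. Edge coverage: each edge of G has both endpoints in at least one bag. Running intersection: for every vertex, the bags containing it form a connected subtree. All three properties hold, so this is a valid tree decomposition of width max|bag| − 1 = 3, and hence tw(G) ≤ 3.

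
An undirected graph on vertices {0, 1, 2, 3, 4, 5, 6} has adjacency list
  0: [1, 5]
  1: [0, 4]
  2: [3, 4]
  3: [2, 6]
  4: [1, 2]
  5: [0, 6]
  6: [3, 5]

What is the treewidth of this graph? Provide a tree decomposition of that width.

The largest bag has 3 vertices, giving width 2; this decomposition certifies tw(G) ≤ 2. The edges 3–6–5–0–1–4–2–3 form a cycle, so G is not a tree and its treewidth is at least 2. Therefore the treewidth is 2.

Treewidth 2.
Bags: B1 = {3, 5, 6}  B2 = {0, 3, 5}  B3 = {0, 1, 3}  B4 = {1, 3, 4}  B5 = {2, 3, 4}
Tree: B1–B2, B2–B3, B3–B4, B4–B5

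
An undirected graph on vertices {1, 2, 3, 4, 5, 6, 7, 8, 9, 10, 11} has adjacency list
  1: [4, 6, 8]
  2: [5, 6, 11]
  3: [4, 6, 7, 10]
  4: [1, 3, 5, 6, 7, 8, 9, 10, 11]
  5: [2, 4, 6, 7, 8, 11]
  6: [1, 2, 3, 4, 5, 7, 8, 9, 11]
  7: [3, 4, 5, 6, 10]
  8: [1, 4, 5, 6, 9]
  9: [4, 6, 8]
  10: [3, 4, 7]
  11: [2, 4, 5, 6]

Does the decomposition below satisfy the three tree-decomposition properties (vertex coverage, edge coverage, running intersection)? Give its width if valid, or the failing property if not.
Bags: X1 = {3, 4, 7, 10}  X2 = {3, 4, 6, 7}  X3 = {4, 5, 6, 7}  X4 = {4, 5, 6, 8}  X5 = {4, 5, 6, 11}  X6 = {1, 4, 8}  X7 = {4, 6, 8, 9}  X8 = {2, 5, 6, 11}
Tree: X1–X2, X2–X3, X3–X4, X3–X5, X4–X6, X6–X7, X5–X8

No — edge (6,1) lies in no bag.

A tree decomposition must satisfy three properties: every vertex lies in some bag; for every edge, both endpoints lie together in some bag; and for every vertex, the bags containing it form a connected subtree. Here edge (6,1) lies in no bag, so the decomposition is invalid.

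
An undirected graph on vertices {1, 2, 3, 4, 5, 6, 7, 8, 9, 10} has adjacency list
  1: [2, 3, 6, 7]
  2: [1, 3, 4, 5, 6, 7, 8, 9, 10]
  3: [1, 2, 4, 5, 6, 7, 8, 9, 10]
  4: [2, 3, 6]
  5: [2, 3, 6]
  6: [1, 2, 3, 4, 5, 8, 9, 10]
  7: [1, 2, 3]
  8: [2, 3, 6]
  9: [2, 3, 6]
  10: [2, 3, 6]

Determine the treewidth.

3

A width-3 tree decomposition is:
Bags: B1 = {2, 3, 5, 6}  B2 = {1, 2, 3, 6}  B3 = {2, 3, 4, 6}  B4 = {2, 3, 6, 9}  B5 = {2, 3, 6, 10}  B6 = {1, 2, 3, 7}  B7 = {2, 3, 6, 8}
Tree: B1–B2, B1–B3, B2–B4, B3–B5, B2–B6, B3–B7
The largest bag has 4 vertices, giving width 3; this decomposition certifies tw(G) ≤ 3. On the other hand G contains the 4-clique {1, 2, 3, 6}. A clique must lie in a single bag of any decomposition, so no decomposition can have width below 3. Hence tw(G) = 3 exactly.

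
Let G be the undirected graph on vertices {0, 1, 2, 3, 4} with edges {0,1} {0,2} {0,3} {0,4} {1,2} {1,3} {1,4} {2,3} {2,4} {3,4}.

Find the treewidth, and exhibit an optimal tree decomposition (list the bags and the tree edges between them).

With just one bag of size 5, the width is 5 − 1 = 4, so tw(G) ≤ 4. Conversely, {0, 1, 2, 3, 4} is a clique of size 5, and the vertices of any clique must share a bag in every tree decomposition; so some bag has ≥ 5 vertices and tw(G) ≥ 4. The upper and lower bounds meet at 4, so that is the treewidth.

Treewidth 4.
One such decomposition:
Bags: B1 = {0, 1, 2, 3, 4}
Tree: (single bag)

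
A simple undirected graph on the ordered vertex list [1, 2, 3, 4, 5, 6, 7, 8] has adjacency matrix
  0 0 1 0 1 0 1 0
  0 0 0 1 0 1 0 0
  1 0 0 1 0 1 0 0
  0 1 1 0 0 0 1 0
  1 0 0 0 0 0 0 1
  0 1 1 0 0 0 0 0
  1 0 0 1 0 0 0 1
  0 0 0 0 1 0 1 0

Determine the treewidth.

A width-2 tree decomposition is:
Bags: B1 = {5, 7, 8}  B2 = {1, 5, 7}  B3 = {1, 4, 7}  B4 = {1, 3, 4}  B5 = {2, 3, 4}  B6 = {2, 3, 6}
Tree: B1–B2, B2–B3, B3–B4, B4–B5, B5–B6
The largest bag has 3 vertices, giving width 2; this decomposition certifies tw(G) ≤ 2. For the lower bound, G contains the cycle 8–5–1–7–8, so G is not a forest; only forests have treewidth ≤ 1, hence tw(G) ≥ 2. The upper and lower bounds meet at 2, so that is the treewidth.

2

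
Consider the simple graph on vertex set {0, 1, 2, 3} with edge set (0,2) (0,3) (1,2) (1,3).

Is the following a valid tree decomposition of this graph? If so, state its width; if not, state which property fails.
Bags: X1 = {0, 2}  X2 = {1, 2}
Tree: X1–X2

No — vertex 3 appears in no bag.

A tree decomposition must satisfy three properties: every vertex lies in some bag; for every edge, both endpoints lie together in some bag; and for every vertex, the bags containing it form a connected subtree. Here vertex 3 appears in no bag, so the decomposition is invalid.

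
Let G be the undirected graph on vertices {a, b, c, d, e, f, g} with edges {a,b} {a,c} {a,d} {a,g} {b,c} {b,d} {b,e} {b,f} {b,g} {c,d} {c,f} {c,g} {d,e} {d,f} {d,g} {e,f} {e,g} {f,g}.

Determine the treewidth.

4

A width-4 tree decomposition is:
Bags: B1 = {b, d, e, f, g}  B2 = {b, c, d, f, g}  B3 = {a, b, c, d, g}
Tree: B1–B2, B2–B3
The largest bag has 5 vertices, giving width 4; this decomposition certifies tw(G) ≤ 4. On the other hand G contains the 5-clique {b, d, e, f, g}. A clique must lie in a single bag of any decomposition, so no decomposition can have width below 4. Hence tw(G) = 4 exactly.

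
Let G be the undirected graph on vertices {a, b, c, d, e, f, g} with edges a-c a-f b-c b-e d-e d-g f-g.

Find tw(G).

2

A width-2 tree decomposition is:
Bags: B1 = {d, f, g}  B2 = {a, d, f}  B3 = {a, c, d}  B4 = {b, c, d}  B5 = {b, d, e}
Tree: B1–B2, B2–B3, B3–B4, B4–B5
The largest bag has 3 vertices, giving width 2; this decomposition certifies tw(G) ≤ 2. Since d–g–f–a–c–b–e–d is a cycle in G, G is not acyclic. Forests are exactly the graphs of treewidth ≤ 1, so tw(G) ≥ 2. The upper and lower bounds meet at 2, so that is the treewidth.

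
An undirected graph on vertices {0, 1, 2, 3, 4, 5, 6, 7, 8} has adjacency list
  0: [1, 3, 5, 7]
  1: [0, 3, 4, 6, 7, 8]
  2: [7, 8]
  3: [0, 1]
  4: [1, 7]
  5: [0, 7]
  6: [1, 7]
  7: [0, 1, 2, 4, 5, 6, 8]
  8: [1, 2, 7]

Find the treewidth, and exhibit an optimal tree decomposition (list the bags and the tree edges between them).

Treewidth 2.
Bags: B1 = {1, 7, 8}  B2 = {1, 6, 7}  B3 = {1, 4, 7}  B4 = {0, 1, 7}  B5 = {0, 5, 7}  B6 = {0, 1, 3}  B7 = {2, 7, 8}
Tree: B1–B2, B2–B3, B1–B4, B4–B5, B4–B6, B1–B7

The largest bag has 3 vertices, giving width 2; this decomposition certifies tw(G) ≤ 2. On the other hand G contains the 3-clique {0, 1, 3}. A clique must lie in a single bag of any decomposition, so no decomposition can have width below 2. The upper and lower bounds meet at 2, so that is the treewidth.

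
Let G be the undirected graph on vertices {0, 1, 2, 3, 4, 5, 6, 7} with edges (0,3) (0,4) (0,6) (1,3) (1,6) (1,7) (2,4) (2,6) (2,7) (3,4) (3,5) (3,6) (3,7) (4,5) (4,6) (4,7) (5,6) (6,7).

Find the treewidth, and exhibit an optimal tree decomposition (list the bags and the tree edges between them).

The largest bag has 4 vertices, giving width 3; this decomposition certifies tw(G) ≤ 3. On the other hand G contains the 4-clique {2, 4, 6, 7}. A clique must lie in a single bag of any decomposition, so no decomposition can have width below 3. Therefore the treewidth is 3.

Treewidth 3.
One such decomposition:
Bags: B1 = {3, 4, 6, 7}  B2 = {2, 4, 6, 7}  B3 = {0, 3, 4, 6}  B4 = {1, 3, 6, 7}  B5 = {3, 4, 5, 6}
Tree: B1–B2, B1–B3, B1–B4, B3–B5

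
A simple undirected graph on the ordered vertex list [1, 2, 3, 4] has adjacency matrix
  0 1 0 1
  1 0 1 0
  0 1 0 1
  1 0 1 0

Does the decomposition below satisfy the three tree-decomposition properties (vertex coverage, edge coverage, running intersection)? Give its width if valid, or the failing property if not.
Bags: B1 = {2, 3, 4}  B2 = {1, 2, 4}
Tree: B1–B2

Every vertex of G appears in some bag (union = {1, 2, 3, 4}); every edge is covered by a bag; and for each vertex v the set of bags containing v is connected in the bag tree. The decomposition is therefore valid. The largest bag has 3 vertices, so the width is 2.

Yes; width 2.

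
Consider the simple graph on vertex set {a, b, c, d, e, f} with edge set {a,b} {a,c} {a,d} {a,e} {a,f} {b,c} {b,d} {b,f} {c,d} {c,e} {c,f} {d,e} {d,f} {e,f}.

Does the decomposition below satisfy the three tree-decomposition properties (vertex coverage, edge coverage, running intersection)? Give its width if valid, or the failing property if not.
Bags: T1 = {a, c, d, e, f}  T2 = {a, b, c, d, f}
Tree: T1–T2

Yes; width 4.

Every vertex of G appears in some bag (union = {a, b, c, d, e, f}); every edge is covered by a bag; and for each vertex v the set of bags containing v is connected in the bag tree. The decomposition is therefore valid. The largest bag has 5 vertices, so the width is 4.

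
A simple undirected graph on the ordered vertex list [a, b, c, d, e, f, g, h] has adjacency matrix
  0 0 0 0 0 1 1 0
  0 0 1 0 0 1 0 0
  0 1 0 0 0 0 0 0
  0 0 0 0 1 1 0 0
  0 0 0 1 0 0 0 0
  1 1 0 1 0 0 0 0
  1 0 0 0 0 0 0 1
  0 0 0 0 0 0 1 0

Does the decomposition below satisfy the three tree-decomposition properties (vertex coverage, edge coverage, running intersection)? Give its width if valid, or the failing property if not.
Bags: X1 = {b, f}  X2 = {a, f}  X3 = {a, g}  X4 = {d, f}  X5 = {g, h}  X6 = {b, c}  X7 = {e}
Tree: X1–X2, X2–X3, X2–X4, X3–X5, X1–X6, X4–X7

A tree decomposition must satisfy three properties: every vertex lies in some bag; for every edge, both endpoints lie together in some bag; and for every vertex, the bags containing it form a connected subtree. Here edge (d,e) lies in no bag, so the decomposition is invalid.

No — edge (d,e) lies in no bag.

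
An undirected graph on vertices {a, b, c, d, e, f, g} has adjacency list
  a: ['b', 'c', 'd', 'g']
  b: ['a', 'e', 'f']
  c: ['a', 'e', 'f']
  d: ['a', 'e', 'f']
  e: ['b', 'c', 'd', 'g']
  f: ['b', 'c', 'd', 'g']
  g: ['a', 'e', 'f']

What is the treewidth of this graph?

A width-3 tree decomposition is:
Bags: B1 = {a, d, e, f}  B2 = {a, c, e, f}  B3 = {a, e, f, g}  B4 = {a, b, e, f}
Tree: B1–B2, B2–B3, B3–B4
The largest bag has 4 vertices, giving width 3; this decomposition certifies tw(G) ≤ 3. For the lower bound: the 4 vertex sets {d,e}, {a,c}, {f}, {g} are disjoint, each induces a connected subgraph, and every pair is joined by at least one edge of G. Contracting each set to a single vertex therefore yields K_{4} as a minor, and since treewidth is minor-monotone, tw(G) ≥ tw(K_{4}) = 3. Therefore the treewidth is 3.

3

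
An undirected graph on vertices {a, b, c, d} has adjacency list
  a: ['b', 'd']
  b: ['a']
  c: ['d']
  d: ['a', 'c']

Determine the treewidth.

A width-1 tree decomposition is:
Bags: B1 = {a, b}  B2 = {a, d}  B3 = {c, d}
Tree: B1–B2, B2–B3
Each bag holds 2 vertices, so the decomposition has width 1, which upper-bounds the treewidth. Since G has at least one edge (e.g. b–a), it is not an edgeless graph, so tw(G) ≥ 1. Therefore the treewidth is 1.

1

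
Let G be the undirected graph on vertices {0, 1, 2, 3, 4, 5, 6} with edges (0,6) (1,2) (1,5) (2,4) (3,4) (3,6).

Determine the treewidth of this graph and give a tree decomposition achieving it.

Treewidth 1.
Bags: B1 = {0, 6}  B2 = {3, 6}  B3 = {3, 4}  B4 = {2, 4}  B5 = {1, 2}  B6 = {1, 5}
Tree: B1–B2, B2–B3, B3–B4, B4–B5, B5–B6

Each bag holds 2 vertices, so the decomposition has width 1, which upper-bounds the treewidth. Any graph with an edge has treewidth ≥ 1, and G has the edge 0–6. Therefore the treewidth is 1.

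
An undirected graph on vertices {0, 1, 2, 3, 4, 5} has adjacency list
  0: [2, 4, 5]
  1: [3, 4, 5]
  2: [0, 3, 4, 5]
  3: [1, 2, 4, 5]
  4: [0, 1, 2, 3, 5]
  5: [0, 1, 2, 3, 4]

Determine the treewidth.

A width-3 tree decomposition is:
Bags: B1 = {2, 3, 4, 5}  B2 = {1, 3, 4, 5}  B3 = {0, 2, 4, 5}
Tree: B1–B2, B1–B3
Each bag holds 4 vertices, so the decomposition has width 3, which upper-bounds the treewidth. On the other hand G contains the 4-clique {1, 3, 4, 5}. A clique must lie in a single bag of any decomposition, so no decomposition can have width below 3. Combining the bounds, tw(G) = 3.

3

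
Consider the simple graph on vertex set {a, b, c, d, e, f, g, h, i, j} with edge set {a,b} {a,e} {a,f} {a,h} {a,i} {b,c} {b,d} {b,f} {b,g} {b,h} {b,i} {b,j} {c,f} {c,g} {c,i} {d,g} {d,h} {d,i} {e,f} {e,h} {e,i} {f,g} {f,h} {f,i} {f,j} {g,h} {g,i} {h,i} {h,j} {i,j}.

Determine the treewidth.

A width-4 tree decomposition is:
Bags: B1 = {b, f, g, h, i}  B2 = {b, f, h, i, j}  B3 = {b, d, g, h, i}  B4 = {a, b, f, h, i}  B5 = {a, e, f, h, i}  B6 = {b, c, f, g, i}
Tree: B1–B2, B1–B3, B1–B4, B4–B5, B1–B6
The largest bag has 5 vertices, giving width 4; this decomposition certifies tw(G) ≤ 4. For the lower bound, the 5 vertices {b, d, g, h, i} are pairwise adjacent, and any tree decomposition puts a clique entirely inside one bag — forcing width ≥ 4. Hence tw(G) = 4 exactly.

4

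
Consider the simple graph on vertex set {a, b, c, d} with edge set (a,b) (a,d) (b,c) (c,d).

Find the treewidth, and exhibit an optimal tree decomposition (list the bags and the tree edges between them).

Treewidth 2.
One optimal decomposition is:
Bags: B1 = {a, b, d}  B2 = {b, c, d}
Tree: B1–B2

Every bag has size at most 3, so the width is 3 − 1 = 2 and tw(G) ≤ 2. Since b–a–d–c–b is a cycle in G, G is not acyclic. Forests are exactly the graphs of treewidth ≤ 1, so tw(G) ≥ 2. Hence tw(G) = 2 exactly.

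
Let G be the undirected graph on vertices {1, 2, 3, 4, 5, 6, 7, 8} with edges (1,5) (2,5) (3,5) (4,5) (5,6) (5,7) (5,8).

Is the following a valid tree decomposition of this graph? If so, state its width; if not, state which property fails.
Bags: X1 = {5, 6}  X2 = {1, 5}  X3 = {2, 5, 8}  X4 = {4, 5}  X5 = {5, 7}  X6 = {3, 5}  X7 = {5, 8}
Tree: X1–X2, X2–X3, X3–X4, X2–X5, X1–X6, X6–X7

No — bags containing vertex 8 are not connected in the tree.

A tree decomposition must satisfy three properties: every vertex lies in some bag; for every edge, both endpoints lie together in some bag; and for every vertex, the bags containing it form a connected subtree. Here bags containing vertex 8 are not connected in the tree, so the decomposition is invalid.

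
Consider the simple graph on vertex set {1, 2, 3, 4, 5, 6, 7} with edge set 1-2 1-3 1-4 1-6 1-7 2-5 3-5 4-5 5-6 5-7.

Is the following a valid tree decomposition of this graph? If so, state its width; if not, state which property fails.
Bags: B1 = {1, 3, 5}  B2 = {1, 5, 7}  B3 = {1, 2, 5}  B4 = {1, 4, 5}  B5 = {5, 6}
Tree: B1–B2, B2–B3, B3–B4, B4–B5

No — edge (1,6) lies in no bag.

A tree decomposition must satisfy three properties: every vertex lies in some bag; for every edge, both endpoints lie together in some bag; and for every vertex, the bags containing it form a connected subtree. Here edge (1,6) lies in no bag, so the decomposition is invalid.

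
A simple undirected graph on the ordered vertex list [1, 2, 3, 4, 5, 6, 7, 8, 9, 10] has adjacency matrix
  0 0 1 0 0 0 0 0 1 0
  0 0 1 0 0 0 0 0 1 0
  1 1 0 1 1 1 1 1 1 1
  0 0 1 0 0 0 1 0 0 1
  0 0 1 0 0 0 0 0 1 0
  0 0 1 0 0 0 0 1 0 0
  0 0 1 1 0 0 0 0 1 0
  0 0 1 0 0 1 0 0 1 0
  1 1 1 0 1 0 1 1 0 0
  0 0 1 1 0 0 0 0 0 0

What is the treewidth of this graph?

A width-2 tree decomposition is:
Bags: B1 = {3, 5, 9}  B2 = {3, 8, 9}  B3 = {3, 7, 9}  B4 = {1, 3, 9}  B5 = {3, 6, 8}  B6 = {3, 4, 7}  B7 = {2, 3, 9}  B8 = {3, 4, 10}
Tree: B1–B2, B1–B3, B2–B4, B2–B5, B3–B6, B2–B7, B6–B8
Each bag holds 3 vertices, so the decomposition has width 2, which upper-bounds the treewidth. On the other hand G contains the 3-clique {1, 3, 9}. A clique must lie in a single bag of any decomposition, so no decomposition can have width below 2. Therefore the treewidth is 2.

2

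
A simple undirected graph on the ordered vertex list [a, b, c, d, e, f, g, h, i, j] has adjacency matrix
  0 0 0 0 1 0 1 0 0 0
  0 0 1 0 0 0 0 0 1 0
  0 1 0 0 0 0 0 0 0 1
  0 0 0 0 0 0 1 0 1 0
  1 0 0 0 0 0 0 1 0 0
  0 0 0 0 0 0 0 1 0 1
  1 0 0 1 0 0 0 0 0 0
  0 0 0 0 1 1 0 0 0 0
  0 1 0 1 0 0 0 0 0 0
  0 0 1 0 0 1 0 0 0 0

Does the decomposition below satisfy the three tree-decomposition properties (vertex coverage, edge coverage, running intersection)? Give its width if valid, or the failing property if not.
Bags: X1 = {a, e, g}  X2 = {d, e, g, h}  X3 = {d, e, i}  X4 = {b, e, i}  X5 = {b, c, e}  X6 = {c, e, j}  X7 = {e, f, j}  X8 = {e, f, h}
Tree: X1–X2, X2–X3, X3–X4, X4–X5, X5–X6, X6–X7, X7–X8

A tree decomposition must satisfy three properties: every vertex lies in some bag; for every edge, both endpoints lie together in some bag; and for every vertex, the bags containing it form a connected subtree. Here bags containing vertex h are not connected in the tree, so the decomposition is invalid.

No — bags containing vertex h are not connected in the tree.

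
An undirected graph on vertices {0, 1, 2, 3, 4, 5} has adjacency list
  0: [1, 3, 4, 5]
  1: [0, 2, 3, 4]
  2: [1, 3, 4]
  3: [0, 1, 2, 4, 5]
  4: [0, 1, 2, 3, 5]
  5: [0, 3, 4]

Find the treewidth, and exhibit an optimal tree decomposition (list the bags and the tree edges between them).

Treewidth 3.
Bags: B1 = {1, 2, 3, 4}  B2 = {0, 1, 3, 4}  B3 = {0, 3, 4, 5}
Tree: B1–B2, B2–B3

The largest bag has 4 vertices, giving width 3; this decomposition certifies tw(G) ≤ 3. On the other hand G contains the 4-clique {0, 1, 3, 4}. A clique must lie in a single bag of any decomposition, so no decomposition can have width below 3. Hence tw(G) = 3 exactly.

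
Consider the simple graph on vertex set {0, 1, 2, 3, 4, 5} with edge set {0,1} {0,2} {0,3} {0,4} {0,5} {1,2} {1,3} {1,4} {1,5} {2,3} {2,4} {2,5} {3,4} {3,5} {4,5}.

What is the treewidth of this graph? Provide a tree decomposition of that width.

Treewidth 5.
Bags: B1 = {0, 1, 2, 3, 4, 5}
Tree: (single bag)

With just one bag of size 6, the width is 6 − 1 = 5, so tw(G) ≤ 5. For the lower bound, the 6 vertices {0, 1, 2, 3, 4, 5} are pairwise adjacent, and any tree decomposition puts a clique entirely inside one bag — forcing width ≥ 5. The upper and lower bounds meet at 5, so that is the treewidth.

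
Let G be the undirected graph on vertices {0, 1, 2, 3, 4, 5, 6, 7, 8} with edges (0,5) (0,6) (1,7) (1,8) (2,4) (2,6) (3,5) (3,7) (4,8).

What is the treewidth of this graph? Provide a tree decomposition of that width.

Treewidth 2.
Bags: B1 = {3, 5, 7}  B2 = {0, 5, 7}  B3 = {0, 6, 7}  B4 = {2, 6, 7}  B5 = {2, 4, 7}  B6 = {4, 7, 8}  B7 = {1, 7, 8}
Tree: B1–B2, B2–B3, B3–B4, B4–B5, B5–B6, B6–B7

Every bag has size at most 3, so the width is 3 − 1 = 2 and tw(G) ≤ 2. The edges 7–3–5–0–6–2–4–8–1–7 form a cycle, so G is not a tree and its treewidth is at least 2. The upper and lower bounds meet at 2, so that is the treewidth.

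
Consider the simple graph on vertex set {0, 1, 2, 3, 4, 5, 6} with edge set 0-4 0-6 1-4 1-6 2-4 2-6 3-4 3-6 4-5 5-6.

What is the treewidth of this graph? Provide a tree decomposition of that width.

Treewidth 2.
Bags: B1 = {3, 4, 6}  B2 = {2, 4, 6}  B3 = {4, 5, 6}  B4 = {1, 4, 6}  B5 = {0, 4, 6}
Tree: B1–B2, B2–B3, B3–B4, B4–B5

Every bag has size at most 3, so the width is 3 − 1 = 2 and tw(G) ≤ 2. The edges 4–3–6–2–4 form a cycle, so G is not a tree and its treewidth is at least 2. Combining the bounds, tw(G) = 2.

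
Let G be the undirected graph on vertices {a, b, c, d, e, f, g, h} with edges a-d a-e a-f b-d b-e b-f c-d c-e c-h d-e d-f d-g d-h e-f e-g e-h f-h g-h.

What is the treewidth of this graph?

3

A width-3 tree decomposition is:
Bags: B1 = {d, e, g, h}  B2 = {c, d, e, h}  B3 = {d, e, f, h}  B4 = {a, d, e, f}  B5 = {b, d, e, f}
Tree: B1–B2, B2–B3, B3–B4, B3–B5
Every bag has size at most 4, so the width is 4 − 1 = 3 and tw(G) ≤ 3. Conversely, {d, e, g, h} is a clique of size 4, and the vertices of any clique must share a bag in every tree decomposition; so some bag has ≥ 4 vertices and tw(G) ≥ 3. Therefore the treewidth is 3.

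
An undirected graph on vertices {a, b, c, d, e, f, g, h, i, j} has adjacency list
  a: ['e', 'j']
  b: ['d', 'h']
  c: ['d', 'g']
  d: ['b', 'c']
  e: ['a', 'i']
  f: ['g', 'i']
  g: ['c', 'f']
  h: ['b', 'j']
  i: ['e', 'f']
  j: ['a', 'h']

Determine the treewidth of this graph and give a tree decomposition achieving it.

Treewidth 2.
One such decomposition:
Bags: B1 = {c, d, g}  B2 = {d, f, g}  B3 = {d, f, i}  B4 = {d, e, i}  B5 = {a, d, e}  B6 = {a, d, j}  B7 = {d, h, j}  B8 = {b, d, h}
Tree: B1–B2, B2–B3, B3–B4, B4–B5, B5–B6, B6–B7, B7–B8

The largest bag has 3 vertices, giving width 2; this decomposition certifies tw(G) ≤ 2. For the lower bound, G contains the cycle d–c–g–f–i–e–a–j–h–b–d, so G is not a forest; only forests have treewidth ≤ 1, hence tw(G) ≥ 2. Combining the bounds, tw(G) = 2.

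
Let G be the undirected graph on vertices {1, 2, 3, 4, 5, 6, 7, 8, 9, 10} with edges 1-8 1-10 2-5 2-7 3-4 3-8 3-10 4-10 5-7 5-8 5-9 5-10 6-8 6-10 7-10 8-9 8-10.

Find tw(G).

2

A width-2 tree decomposition is:
Bags: B1 = {3, 8, 10}  B2 = {5, 8, 10}  B3 = {3, 4, 10}  B4 = {5, 7, 10}  B5 = {5, 8, 9}  B6 = {6, 8, 10}  B7 = {2, 5, 7}  B8 = {1, 8, 10}
Tree: B1–B2, B1–B3, B2–B4, B2–B5, B1–B6, B4–B7, B1–B8
Each bag holds 3 vertices, so the decomposition has width 2, which upper-bounds the treewidth. Conversely, {5, 8, 9} is a clique of size 3, and the vertices of any clique must share a bag in every tree decomposition; so some bag has ≥ 3 vertices and tw(G) ≥ 2. Combining the bounds, tw(G) = 2.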